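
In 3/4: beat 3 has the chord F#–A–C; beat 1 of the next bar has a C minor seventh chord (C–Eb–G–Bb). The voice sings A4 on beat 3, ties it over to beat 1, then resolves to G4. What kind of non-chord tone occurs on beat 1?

Suspension.

The harmony at that moment is C minor seventh chord (C, Eb, G, Bb); A4 is not a chord tone.
It is held over (the same pitch as the preceding A4) and left by step down to G4.
Held over from the previous chord and resolving down by step — a suspension.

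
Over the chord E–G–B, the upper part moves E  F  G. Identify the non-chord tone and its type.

F is a passing tone.

The harmony at that moment is E minor triad (E, G, B); F is not a chord tone.
It is approached by step up from E and left by step up to G.
Step in, step out in the same direction — a passing tone.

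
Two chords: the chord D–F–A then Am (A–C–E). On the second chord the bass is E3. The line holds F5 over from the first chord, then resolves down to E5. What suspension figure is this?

At the second chord the bass is E3. The suspended F5 lies a ninth above the bass; after resolving down by step to E5, the interval above the bass becomes an octave.
Suspension figures are named by those two intervals: 9–8.

9–8 suspension.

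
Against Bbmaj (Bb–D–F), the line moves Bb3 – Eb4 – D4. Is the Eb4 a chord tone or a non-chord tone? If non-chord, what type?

The harmony at that moment is Bb major triad (Bb, D, F); Eb4 is not a chord tone.
It is approached by leap up from Bb3 and left by step down to D4.
Leap in, step out — an appoggiatura.

Non-chord tone — an appoggiatura.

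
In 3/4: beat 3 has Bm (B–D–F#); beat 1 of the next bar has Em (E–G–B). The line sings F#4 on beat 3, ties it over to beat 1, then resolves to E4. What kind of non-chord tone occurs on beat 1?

Suspension.

The harmony at that moment is E minor triad (E, G, B); F#4 is not a chord tone.
It is held over (the same pitch as the preceding F#4) and left by step down to E4.
Held over from the previous chord and resolving down by step — a suspension.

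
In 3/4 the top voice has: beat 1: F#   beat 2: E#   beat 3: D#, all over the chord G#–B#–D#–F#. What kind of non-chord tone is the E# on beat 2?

Passing tone.

The harmony at that moment is G# dominant seventh chord (G#, B#, D#, F#); E# is not a chord tone.
It is approached by step down from F# and left by step down to D#.
Step in, step out in the same direction — a passing tone.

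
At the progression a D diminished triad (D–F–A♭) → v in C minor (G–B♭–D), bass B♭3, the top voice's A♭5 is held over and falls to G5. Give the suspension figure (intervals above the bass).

At the second chord the bass is B♭3. The suspended A♭5 lies a seventh above the bass; after resolving down by step to G5, the interval above the bass becomes a sixth.
Suspension figures are named by those two intervals: 7–6.

7–6 suspension.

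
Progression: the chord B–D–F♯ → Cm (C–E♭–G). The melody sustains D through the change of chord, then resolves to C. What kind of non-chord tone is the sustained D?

The harmony at that moment is C minor triad (C, E♭, G); D is not a chord tone.
It is held over (the same pitch as the preceding D) and left by step down to C.
Held over from the previous chord and resolving down by step — a suspension.

D is a suspension.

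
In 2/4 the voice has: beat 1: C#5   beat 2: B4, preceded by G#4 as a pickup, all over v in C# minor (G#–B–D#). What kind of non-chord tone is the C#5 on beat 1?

Appoggiatura.

The harmony at that moment is G# minor triad (G#, B, D#); C#5 is not a chord tone.
It is approached by leap up from G#4 and left by step down to B4.
Leap in, step out, metrically accented — an appoggiatura.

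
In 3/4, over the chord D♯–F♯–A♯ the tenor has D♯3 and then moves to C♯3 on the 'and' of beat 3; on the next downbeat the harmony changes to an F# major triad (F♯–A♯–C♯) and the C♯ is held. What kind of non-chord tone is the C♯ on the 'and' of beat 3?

Anticipation.

The harmony at that moment is D♯ minor triad (D♯, F♯, A♯); C♯3 is not a chord tone.
It is approached by step down from D♯3 and then sustained as the same pitch into the next harmony.
Arriving early and becoming a chord tone when the harmony changes — an anticipation.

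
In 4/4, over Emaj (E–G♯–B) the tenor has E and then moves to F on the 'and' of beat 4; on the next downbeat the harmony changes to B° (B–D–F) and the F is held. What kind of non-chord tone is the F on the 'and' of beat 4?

The harmony at that moment is E major triad (E, G♯, B); F is not a chord tone.
It is approached by step up from E and then sustained as the same pitch into the next harmony.
Arriving early and becoming a chord tone when the harmony changes — an anticipation.

Anticipation.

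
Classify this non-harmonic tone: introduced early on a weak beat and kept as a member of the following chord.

Approach: ahead of the chord change (typically by step), so it is dissonant against the current harmony. Departure: none — the same pitch is restated or held and is a chord tone of the new harmony.
Dissonant first, consonant once the harmony catches up: the note simply arrives early — an anticipation. (The reverse timing, consonant first and dissonant after the change, would be a suspension or retardation.)

Anticipation.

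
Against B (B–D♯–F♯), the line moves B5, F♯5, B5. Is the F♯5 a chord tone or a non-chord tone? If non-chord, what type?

B major triad contains B, D♯, F♯; F♯ is the fifth, so it is a chord tone.

Chord tone (the fifth of B major triad).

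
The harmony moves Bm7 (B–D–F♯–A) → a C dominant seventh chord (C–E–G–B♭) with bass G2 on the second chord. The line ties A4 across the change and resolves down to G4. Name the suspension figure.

9–8 suspension.

At the second chord the bass is G2. The suspended A4 lies a ninth above the bass; after resolving down by step to G4, the interval above the bass becomes an octave.
Suspension figures are named by those two intervals: 9–8.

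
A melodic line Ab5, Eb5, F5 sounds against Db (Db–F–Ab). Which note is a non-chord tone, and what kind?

The harmony at that moment is Db major triad (Db, F, Ab); Eb5 is not a chord tone.
It is approached by leap down from Ab5 and left by step up to F5.
Leap in, step out — an appoggiatura.

Eb5 is an appoggiatura.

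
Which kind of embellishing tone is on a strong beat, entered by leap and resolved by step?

Appoggiatura.

Approach: by leap. Departure: by step. Metric position: strong.
Leap in, step out, in a metrically strong position — an appoggiatura. (It is the mirror image of the escape tone, which steps in and leaps out from a weak position.)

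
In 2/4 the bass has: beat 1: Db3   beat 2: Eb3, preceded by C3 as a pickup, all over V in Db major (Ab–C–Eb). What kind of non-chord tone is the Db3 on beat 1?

The harmony at that moment is Ab major triad (Ab, C, Eb); Db3 is not a chord tone.
It is approached by step up from C3 and left by step up to Eb3.
Step in, step out in the same direction — a passing tone.

Passing tone.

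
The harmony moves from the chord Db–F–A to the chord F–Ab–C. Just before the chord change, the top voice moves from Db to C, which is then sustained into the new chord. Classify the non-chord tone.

The harmony at that moment is Db augmented triad (Db, F, A); C is not a chord tone.
It is approached by step down from Db and then sustained as the same pitch into the next harmony.
Arriving early and becoming a chord tone when the harmony changes — an anticipation.

C is an anticipation.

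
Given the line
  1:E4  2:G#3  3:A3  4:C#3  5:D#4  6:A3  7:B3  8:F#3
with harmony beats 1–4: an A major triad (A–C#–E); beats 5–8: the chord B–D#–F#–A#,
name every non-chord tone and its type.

The harmony at that moment is A major triad (A, C#, E); G#3 is not a chord tone.
It is approached by leap down from E4 and left by step up to A3.
Leap in, step out — an appoggiatura.
The harmony at that moment is B major seventh chord (B, D#, F#, A#); A3 is not a chord tone.
It is approached by leap down from D#4 and left by step up to B3.
Leap in, step out — an appoggiatura.

G#3 (beat 2) — appoggiatura; A3 (beat 6) — appoggiatura.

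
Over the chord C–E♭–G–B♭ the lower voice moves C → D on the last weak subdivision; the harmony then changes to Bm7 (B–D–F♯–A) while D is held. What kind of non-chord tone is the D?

D is an anticipation.

The harmony at that moment is C minor seventh chord (C, E♭, G, B♭); D is not a chord tone.
It is approached by step up from C and then sustained as the same pitch into the next harmony.
Arriving early and becoming a chord tone when the harmony changes — an anticipation.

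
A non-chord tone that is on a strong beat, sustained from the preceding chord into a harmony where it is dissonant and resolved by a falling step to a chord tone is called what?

Suspension.

Approach: by preparation — the pitch is first a chord tone, then held (tied or repeated) while the harmony changes under it. Departure: down by step. Metric position: strong.
A prepared dissonance that resolves downward by step — a suspension. (The same figure resolving upward would be a retardation.)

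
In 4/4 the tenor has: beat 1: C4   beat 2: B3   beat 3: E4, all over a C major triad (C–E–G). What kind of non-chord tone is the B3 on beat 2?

Escape tone.

The harmony at that moment is C major triad (C, E, G); B3 is not a chord tone.
It is approached by step down from C4 and left by leap up to E4.
Step in, leap out, on a weak beat — an escape tone.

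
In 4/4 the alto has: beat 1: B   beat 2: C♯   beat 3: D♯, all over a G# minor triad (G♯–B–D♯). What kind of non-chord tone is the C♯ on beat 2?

The harmony at that moment is G♯ minor triad (G♯, B, D♯); C♯ is not a chord tone.
It is approached by step up from B and left by step up to D♯.
Step in, step out in the same direction — a passing tone.

Passing tone.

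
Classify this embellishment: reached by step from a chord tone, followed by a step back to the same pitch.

Approach: by step. Departure: by step in the opposite direction, back to the starting pitch.
Stepwise on both sides but reversing to return to the same chord tone — a neighbor tone. (Had it continued onward in the same direction it would be a passing tone instead.)

Neighbor tone.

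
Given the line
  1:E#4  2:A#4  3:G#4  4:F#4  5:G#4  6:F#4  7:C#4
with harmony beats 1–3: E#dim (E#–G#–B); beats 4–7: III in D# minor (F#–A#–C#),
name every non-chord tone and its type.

The harmony at that moment is E# diminished triad (E#, G#, B); A#4 is not a chord tone.
It is approached by leap up from E#4 and left by step down to G#4.
Leap in, step out — an appoggiatura.
The harmony at that moment is F# major triad (F#, A#, C#); G#4 is not a chord tone.
It is approached by step up from F#4 and left by step down to F#4.
Step away and step back to the same note — a neighbor tone (upper neighbor).

A#4 (beat 2) — appoggiatura; G#4 (beat 5) — neighbor tone.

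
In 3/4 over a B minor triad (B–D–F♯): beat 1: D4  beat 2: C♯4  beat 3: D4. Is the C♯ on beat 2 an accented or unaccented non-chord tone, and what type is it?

The harmony at that moment is B minor triad (B, D, F♯); C♯4 is not a chord tone.
It is approached by step down from D4 and left by step up to D4.
Step away and step back to the same note — a neighbor tone (lower neighbor).
It falls on a weak beat, so it is unaccented.

Unaccented neighbor tone.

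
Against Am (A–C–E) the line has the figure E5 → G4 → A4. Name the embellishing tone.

The harmony at that moment is A minor triad (A, C, E); G4 is not a chord tone.
It is approached by leap down from E5 and left by step up to A4.
Leap in, step out — an appoggiatura.

G4 is an appoggiatura.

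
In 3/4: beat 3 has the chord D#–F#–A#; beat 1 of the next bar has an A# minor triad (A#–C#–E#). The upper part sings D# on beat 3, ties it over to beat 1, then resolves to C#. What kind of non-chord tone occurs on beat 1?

The harmony at that moment is A# minor triad (A#, C#, E#); D# is not a chord tone.
It is held over (the same pitch as the preceding D#) and left by step down to C#.
Held over from the previous chord and resolving down by step — a suspension.

Suspension.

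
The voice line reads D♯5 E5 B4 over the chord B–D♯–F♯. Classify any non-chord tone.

E5 is an escape tone.

The harmony at that moment is B major triad (B, D♯, F♯); E5 is not a chord tone.
It is approached by step up from D♯5 and left by leap down to B4.
Step in, leap out — an escape tone.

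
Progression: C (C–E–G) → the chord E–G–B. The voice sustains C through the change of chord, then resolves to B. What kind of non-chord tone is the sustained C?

C is a suspension.

The harmony at that moment is E minor triad (E, G, B); C is not a chord tone.
It is held over (the same pitch as the preceding C) and left by step down to B.
Held over from the previous chord and resolving down by step — a suspension.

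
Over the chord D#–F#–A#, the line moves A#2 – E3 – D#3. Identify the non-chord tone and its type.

The harmony at that moment is D# minor triad (D#, F#, A#); E3 is not a chord tone.
It is approached by leap up from A#2 and left by step down to D#3.
Leap in, step out — an appoggiatura.

E3 is an appoggiatura.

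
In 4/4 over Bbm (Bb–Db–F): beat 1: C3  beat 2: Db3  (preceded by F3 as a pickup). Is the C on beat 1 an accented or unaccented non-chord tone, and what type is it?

Accented appoggiatura.

The harmony at that moment is Bb minor triad (Bb, Db, F); C3 is not a chord tone.
It is approached by leap down from F3 and left by step up to Db3.
Leap in, step out — an appoggiatura.
It falls on the downbeat, so it is accented.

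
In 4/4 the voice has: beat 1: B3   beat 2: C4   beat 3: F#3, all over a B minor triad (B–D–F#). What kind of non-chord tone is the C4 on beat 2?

The harmony at that moment is B minor triad (B, D, F#); C4 is not a chord tone.
It is approached by step up from B3 and left by leap down to F#3.
Step in, leap out, on a weak beat — an escape tone.

Escape tone.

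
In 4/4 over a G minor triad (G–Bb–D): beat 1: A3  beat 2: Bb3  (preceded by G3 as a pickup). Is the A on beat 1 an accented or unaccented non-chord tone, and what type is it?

The harmony at that moment is G minor triad (G, Bb, D); A3 is not a chord tone.
It is approached by step up from G3 and left by step up to Bb3.
Step in, step out in the same direction — a passing tone.
It falls on the downbeat, so it is accented.

Accented passing tone.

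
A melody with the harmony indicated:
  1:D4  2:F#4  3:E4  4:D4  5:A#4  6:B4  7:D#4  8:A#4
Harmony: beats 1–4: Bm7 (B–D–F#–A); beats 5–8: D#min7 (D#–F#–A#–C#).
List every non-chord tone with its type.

The harmony at that moment is B minor seventh chord (B, D, F#, A); E4 is not a chord tone.
It is approached by step down from F#4 and left by step down to D4.
Step in, step out in the same direction — a passing tone.
The harmony at that moment is D# minor seventh chord (D#, F#, A#, C#); B4 is not a chord tone.
It is approached by step up from A#4 and left by leap down to D#4.
Step in, leap out — an escape tone.

E4 (beat 3) — passing tone; B4 (beat 6) — escape tone.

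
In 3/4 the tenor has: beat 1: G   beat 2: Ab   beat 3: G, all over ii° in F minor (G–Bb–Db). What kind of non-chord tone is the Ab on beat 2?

The harmony at that moment is G diminished triad (G, Bb, Db); Ab is not a chord tone.
It is approached by step up from G and left by step down to G.
Step away and step back to the same note — a neighbor tone (upper neighbor).

Upper neighbor tone.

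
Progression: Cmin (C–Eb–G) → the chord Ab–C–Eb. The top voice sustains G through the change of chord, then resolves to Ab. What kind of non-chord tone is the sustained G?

G is a retardation.

The harmony at that moment is Ab major triad (Ab, C, Eb); G is not a chord tone.
It is held over (the same pitch as the preceding G) and left by step up to Ab.
Held over from the previous chord and resolving up by step — a retardation.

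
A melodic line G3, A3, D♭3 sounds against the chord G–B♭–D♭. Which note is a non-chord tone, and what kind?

The harmony at that moment is G diminished triad (G, B♭, D♭); A3 is not a chord tone.
It is approached by step up from G3 and left by leap down to D♭3.
Step in, leap out — an escape tone.

A3 is an escape tone.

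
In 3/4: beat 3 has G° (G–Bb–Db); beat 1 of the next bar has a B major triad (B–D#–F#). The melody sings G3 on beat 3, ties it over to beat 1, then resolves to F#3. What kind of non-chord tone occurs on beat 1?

The harmony at that moment is B major triad (B, D#, F#); G3 is not a chord tone.
It is held over (the same pitch as the preceding G3) and left by step down to F#3.
Held over from the previous chord and resolving down by step — a suspension.

Suspension.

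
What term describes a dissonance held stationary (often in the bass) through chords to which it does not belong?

Pedal tone.

Approach: none. Departure: none — a single pitch is sustained while the chords change around it, passing through harmonies that do not contain it.
No melodic motion at all; the dissonance is created entirely by the moving harmonies against the stationary note — a pedal tone (pedal point).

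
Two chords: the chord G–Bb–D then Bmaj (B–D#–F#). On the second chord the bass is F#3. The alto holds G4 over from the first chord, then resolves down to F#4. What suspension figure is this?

9–8 suspension.

At the second chord the bass is F#3. The suspended G4 lies a ninth above the bass; after resolving down by step to F#4, the interval above the bass becomes an octave.
Suspension figures are named by those two intervals: 9–8.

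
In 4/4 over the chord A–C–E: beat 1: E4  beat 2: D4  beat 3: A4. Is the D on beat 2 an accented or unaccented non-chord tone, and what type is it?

Unaccented escape tone.

The harmony at that moment is A minor triad (A, C, E); D4 is not a chord tone.
It is approached by step down from E4 and left by leap up to A4.
Step in, leap out — an escape tone.
It falls on a weak beat, so it is unaccented.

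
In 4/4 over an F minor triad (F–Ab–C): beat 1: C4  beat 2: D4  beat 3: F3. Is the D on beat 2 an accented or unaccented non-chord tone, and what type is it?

The harmony at that moment is F minor triad (F, Ab, C); D4 is not a chord tone.
It is approached by step up from C4 and left by leap down to F3.
Step in, leap out — an escape tone.
It falls on a weak beat, so it is unaccented.

Unaccented escape tone.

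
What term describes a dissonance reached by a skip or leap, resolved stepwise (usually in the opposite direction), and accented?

Appoggiatura.

Approach: by leap. Departure: by step. Metric position: strong.
Leap in, step out, in a metrically strong position — an appoggiatura. (It is the mirror image of the escape tone, which steps in and leaps out from a weak position.)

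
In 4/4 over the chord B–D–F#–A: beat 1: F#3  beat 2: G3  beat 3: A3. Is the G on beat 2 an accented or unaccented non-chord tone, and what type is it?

Unaccented passing tone.

The harmony at that moment is B minor seventh chord (B, D, F#, A); G3 is not a chord tone.
It is approached by step up from F#3 and left by step up to A3.
Step in, step out in the same direction — a passing tone.
It falls on a weak beat, so it is unaccented.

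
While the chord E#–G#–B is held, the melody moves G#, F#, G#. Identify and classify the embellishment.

F# is a neighbor tone.

The harmony at that moment is E# diminished triad (E#, G#, B); F# is not a chord tone.
It is approached by step down from G# and left by step up to G#.
Step away and step back to the same note — a neighbor tone (lower neighbor).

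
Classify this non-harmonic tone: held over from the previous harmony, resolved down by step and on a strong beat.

Suspension.

Approach: by preparation — the pitch is first a chord tone, then held (tied or repeated) while the harmony changes under it. Departure: down by step. Metric position: strong.
A prepared dissonance that resolves downward by step — a suspension. (The same figure resolving upward would be a retardation.)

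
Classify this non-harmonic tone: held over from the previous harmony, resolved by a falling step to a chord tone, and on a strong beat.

Suspension.

Approach: by preparation — the pitch is first a chord tone, then held (tied or repeated) while the harmony changes under it. Departure: down by step. Metric position: strong.
A prepared dissonance that resolves downward by step — a suspension. (The same figure resolving upward would be a retardation.)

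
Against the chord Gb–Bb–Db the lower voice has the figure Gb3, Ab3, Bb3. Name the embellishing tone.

The harmony at that moment is Gb major triad (Gb, Bb, Db); Ab3 is not a chord tone.
It is approached by step up from Gb3 and left by step up to Bb3.
Step in, step out in the same direction — a passing tone.

Ab3 is a passing tone.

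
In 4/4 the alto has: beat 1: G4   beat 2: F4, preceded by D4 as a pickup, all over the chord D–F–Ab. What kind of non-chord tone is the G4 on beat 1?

The harmony at that moment is D diminished triad (D, F, Ab); G4 is not a chord tone.
It is approached by leap up from D4 and left by step down to F4.
Leap in, step out, metrically accented — an appoggiatura.

Appoggiatura.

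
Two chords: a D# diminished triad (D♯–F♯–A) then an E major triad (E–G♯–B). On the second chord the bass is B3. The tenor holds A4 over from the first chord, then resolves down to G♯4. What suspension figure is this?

7–6 suspension.

At the second chord the bass is B3. The suspended A4 lies a seventh above the bass; after resolving down by step to G♯4, the interval above the bass becomes a sixth.
Suspension figures are named by those two intervals: 7–6.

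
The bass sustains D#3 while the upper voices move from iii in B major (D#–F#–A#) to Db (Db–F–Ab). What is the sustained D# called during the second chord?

Pedal tone (pedal point).

The harmony at that moment is Db major triad (Db, F, Ab); D#3 is not a chord tone.
It is held over (the same pitch as the preceding D#3) and then sustained as the same pitch into the next harmony.
Sustained through a change of harmony — a pedal tone.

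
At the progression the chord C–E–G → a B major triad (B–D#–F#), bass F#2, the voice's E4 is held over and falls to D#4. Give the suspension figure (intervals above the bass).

At the second chord the bass is F#2. The suspended E4 lies a seventh above the bass; after resolving down by step to D#4, the interval above the bass becomes a sixth.
Suspension figures are named by those two intervals: 7–6.

7–6 suspension.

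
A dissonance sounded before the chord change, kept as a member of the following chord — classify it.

Approach: ahead of the chord change (typically by step), so it is dissonant against the current harmony. Departure: none — the same pitch is restated or held and is a chord tone of the new harmony.
Dissonant first, consonant once the harmony catches up: the note simply arrives early — an anticipation. (The reverse timing, consonant first and dissonant after the change, would be a suspension or retardation.)

Anticipation.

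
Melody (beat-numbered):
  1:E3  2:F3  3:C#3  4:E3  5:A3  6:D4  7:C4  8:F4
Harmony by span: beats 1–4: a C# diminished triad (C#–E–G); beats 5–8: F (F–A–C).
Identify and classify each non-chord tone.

The harmony at that moment is C# diminished triad (C#, E, G); F3 is not a chord tone.
It is approached by step up from E3 and left by leap down to C#3.
Step in, leap out — an escape tone.
The harmony at that moment is F major triad (F, A, C); D4 is not a chord tone.
It is approached by leap up from A3 and left by step down to C4.
Leap in, step out — an appoggiatura.

F3 (beat 2) — escape tone; D4 (beat 6) — appoggiatura.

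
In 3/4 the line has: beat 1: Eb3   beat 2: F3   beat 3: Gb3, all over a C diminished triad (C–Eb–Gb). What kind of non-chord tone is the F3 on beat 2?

Passing tone.

The harmony at that moment is C diminished triad (C, Eb, Gb); F3 is not a chord tone.
It is approached by step up from Eb3 and left by step up to Gb3.
Step in, step out in the same direction — a passing tone.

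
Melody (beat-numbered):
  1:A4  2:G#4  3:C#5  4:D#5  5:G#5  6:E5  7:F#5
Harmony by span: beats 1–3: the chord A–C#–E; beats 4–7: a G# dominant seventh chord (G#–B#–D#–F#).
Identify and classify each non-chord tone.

The harmony at that moment is A major triad (A, C#, E); G#4 is not a chord tone.
It is approached by step down from A4 and left by leap up to C#5.
Step in, leap out — an escape tone.
The harmony at that moment is G# dominant seventh chord (G#, B#, D#, F#); E5 is not a chord tone.
It is approached by leap down from G#5 and left by step up to F#5.
Leap in, step out — an appoggiatura.

G#4 (beat 2) — escape tone; E5 (beat 6) — appoggiatura.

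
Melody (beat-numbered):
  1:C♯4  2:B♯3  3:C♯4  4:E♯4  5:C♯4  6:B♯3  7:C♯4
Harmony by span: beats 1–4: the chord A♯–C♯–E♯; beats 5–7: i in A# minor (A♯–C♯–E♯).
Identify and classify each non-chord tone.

The harmony at that moment is A♯ minor triad (A♯, C♯, E♯); B♯3 is not a chord tone.
It is approached by step down from C♯4 and left by step up to C♯4.
Step away and step back to the same note — a neighbor tone (lower neighbor).
The harmony at that moment is A♯ minor triad (A♯, C♯, E♯); B♯3 is not a chord tone.
It is approached by step down from C♯4 and left by step up to C♯4.
Step away and step back to the same note — a neighbor tone (lower neighbor).

B♯3 (beat 2) — neighbor tone; B♯3 (beat 6) — neighbor tone.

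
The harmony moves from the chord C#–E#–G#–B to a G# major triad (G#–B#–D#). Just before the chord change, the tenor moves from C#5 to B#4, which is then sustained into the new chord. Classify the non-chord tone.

The harmony at that moment is C# dominant seventh chord (C#, E#, G#, B); B#4 is not a chord tone.
It is approached by step down from C#5 and then sustained as the same pitch into the next harmony.
Arriving early and becoming a chord tone when the harmony changes — an anticipation.

B#4 is an anticipation.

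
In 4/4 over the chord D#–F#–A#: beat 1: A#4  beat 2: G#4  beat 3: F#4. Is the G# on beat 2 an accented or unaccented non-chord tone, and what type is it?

Unaccented passing tone.

The harmony at that moment is D# minor triad (D#, F#, A#); G#4 is not a chord tone.
It is approached by step down from A#4 and left by step down to F#4.
Step in, step out in the same direction — a passing tone.
It falls on a weak beat, so it is unaccented.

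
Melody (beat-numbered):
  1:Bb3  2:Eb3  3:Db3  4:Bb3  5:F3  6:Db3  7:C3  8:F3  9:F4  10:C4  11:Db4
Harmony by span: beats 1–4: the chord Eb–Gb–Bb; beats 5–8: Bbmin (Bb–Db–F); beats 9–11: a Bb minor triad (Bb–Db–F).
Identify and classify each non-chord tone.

The harmony at that moment is Eb minor triad (Eb, Gb, Bb); Db3 is not a chord tone.
It is approached by step down from Eb3 and left by leap up to Bb3.
Step in, leap out — an escape tone.
The harmony at that moment is Bb minor triad (Bb, Db, F); C3 is not a chord tone.
It is approached by step down from Db3 and left by leap up to F3.
Step in, leap out — an escape tone.
The harmony at that moment is Bb minor triad (Bb, Db, F); C4 is not a chord tone.
It is approached by leap down from F4 and left by step up to Db4.
Leap in, step out — an appoggiatura.

Db3 (beat 3) — escape tone; C3 (beat 7) — escape tone; C4 (beat 10) — appoggiatura.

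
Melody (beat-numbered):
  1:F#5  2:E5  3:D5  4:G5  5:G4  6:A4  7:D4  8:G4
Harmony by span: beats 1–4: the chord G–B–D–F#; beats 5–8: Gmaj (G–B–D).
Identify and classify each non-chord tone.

The harmony at that moment is G major seventh chord (G, B, D, F#); E5 is not a chord tone.
It is approached by step down from F#5 and left by step down to D5.
Step in, step out in the same direction — a passing tone.
The harmony at that moment is G major triad (G, B, D); A4 is not a chord tone.
It is approached by step up from G4 and left by leap down to D4.
Step in, leap out — an escape tone.

E5 (beat 2) — passing tone; A4 (beat 6) — escape tone.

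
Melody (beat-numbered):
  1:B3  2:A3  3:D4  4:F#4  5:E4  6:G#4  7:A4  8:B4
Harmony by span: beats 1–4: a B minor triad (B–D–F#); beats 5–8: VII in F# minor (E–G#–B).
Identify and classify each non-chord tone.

The harmony at that moment is B minor triad (B, D, F#); A3 is not a chord tone.
It is approached by step down from B3 and left by leap up to D4.
Step in, leap out — an escape tone.
The harmony at that moment is E major triad (E, G#, B); A4 is not a chord tone.
It is approached by step up from G#4 and left by step up to B4.
Step in, step out in the same direction — a passing tone.

A3 (beat 2) — escape tone; A4 (beat 7) — passing tone.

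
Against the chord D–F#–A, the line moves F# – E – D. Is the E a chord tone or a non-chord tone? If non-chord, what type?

The harmony at that moment is D major triad (D, F#, A); E is not a chord tone.
It is approached by step down from F# and left by step down to D.
Step in, step out in the same direction — a passing tone.

Non-chord tone — a passing tone.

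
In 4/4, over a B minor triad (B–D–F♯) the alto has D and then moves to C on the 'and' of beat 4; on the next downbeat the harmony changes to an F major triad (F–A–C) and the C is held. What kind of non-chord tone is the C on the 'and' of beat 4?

Anticipation.

The harmony at that moment is B minor triad (B, D, F♯); C is not a chord tone.
It is approached by step down from D and then sustained as the same pitch into the next harmony.
Arriving early and becoming a chord tone when the harmony changes — an anticipation.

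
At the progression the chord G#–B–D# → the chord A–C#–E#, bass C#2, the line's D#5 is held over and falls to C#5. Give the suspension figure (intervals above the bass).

9–8 suspension.

At the second chord the bass is C#2. The suspended D#5 lies a ninth above the bass; after resolving down by step to C#5, the interval above the bass becomes an octave.
Suspension figures are named by those two intervals: 9–8.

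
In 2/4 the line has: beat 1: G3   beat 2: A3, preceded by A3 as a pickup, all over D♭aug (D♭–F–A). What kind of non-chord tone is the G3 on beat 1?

The harmony at that moment is D♭ augmented triad (D♭, F, A); G3 is not a chord tone.
It is approached by step down from A3 and left by step up to A3.
Step away and step back to the same note — a neighbor tone (lower neighbor).

Lower neighbor tone.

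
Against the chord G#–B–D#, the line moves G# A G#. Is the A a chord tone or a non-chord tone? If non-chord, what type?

Non-chord tone — a neighbor tone.

The harmony at that moment is G# minor triad (G#, B, D#); A is not a chord tone.
It is approached by step up from G# and left by step down to G#.
Step away and step back to the same note — a neighbor tone (upper neighbor).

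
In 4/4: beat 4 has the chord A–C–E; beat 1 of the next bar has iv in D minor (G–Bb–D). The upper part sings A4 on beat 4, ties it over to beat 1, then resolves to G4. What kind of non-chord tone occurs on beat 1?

The harmony at that moment is G minor triad (G, Bb, D); A4 is not a chord tone.
It is held over (the same pitch as the preceding A4) and left by step down to G4.
Held over from the previous chord and resolving down by step — a suspension.

Suspension.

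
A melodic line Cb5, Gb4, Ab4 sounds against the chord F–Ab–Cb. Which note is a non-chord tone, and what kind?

Gb4 is an appoggiatura.

The harmony at that moment is F diminished triad (F, Ab, Cb); Gb4 is not a chord tone.
It is approached by leap down from Cb5 and left by step up to Ab4.
Leap in, step out — an appoggiatura.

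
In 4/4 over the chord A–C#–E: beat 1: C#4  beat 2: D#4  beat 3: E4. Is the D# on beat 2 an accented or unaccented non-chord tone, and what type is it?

The harmony at that moment is A major triad (A, C#, E); D#4 is not a chord tone.
It is approached by step up from C#4 and left by step up to E4.
Step in, step out in the same direction — a passing tone.
It falls on a weak beat, so it is unaccented.

Unaccented passing tone.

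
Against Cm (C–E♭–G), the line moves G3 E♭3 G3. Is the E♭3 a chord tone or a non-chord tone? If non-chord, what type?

Chord tone (the third of C minor triad).

C minor triad contains C, E♭, G; E♭ is the third, so it is a chord tone.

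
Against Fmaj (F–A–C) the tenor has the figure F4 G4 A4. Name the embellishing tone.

The harmony at that moment is F major triad (F, A, C); G4 is not a chord tone.
It is approached by step up from F4 and left by step up to A4.
Step in, step out in the same direction — a passing tone.

G4 is a passing tone.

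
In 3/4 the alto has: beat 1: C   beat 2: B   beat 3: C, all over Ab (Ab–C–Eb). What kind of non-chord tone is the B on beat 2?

The harmony at that moment is Ab major triad (Ab, C, Eb); B is not a chord tone.
It is approached by step down from C and left by step up to C.
Step away and step back to the same note — a neighbor tone (lower neighbor).

Lower neighbor tone.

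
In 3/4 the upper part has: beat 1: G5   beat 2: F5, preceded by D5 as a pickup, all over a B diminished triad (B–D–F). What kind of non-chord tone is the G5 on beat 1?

The harmony at that moment is B diminished triad (B, D, F); G5 is not a chord tone.
It is approached by leap up from D5 and left by step down to F5.
Leap in, step out, metrically accented — an appoggiatura.

Appoggiatura.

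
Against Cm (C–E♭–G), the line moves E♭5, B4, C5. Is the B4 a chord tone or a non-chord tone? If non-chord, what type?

The harmony at that moment is C minor triad (C, E♭, G); B4 is not a chord tone.
It is approached by leap down from E♭5 and left by step up to C5.
Leap in, step out — an appoggiatura.

Non-chord tone — an appoggiatura.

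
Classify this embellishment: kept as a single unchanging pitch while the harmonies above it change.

Pedal tone.

Approach: none. Departure: none — a single pitch is sustained while the chords change around it, passing through harmonies that do not contain it.
No melodic motion at all; the dissonance is created entirely by the moving harmonies against the stationary note — a pedal tone (pedal point).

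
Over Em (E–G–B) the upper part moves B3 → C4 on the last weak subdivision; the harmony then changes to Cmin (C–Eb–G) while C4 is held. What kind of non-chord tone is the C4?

The harmony at that moment is E minor triad (E, G, B); C4 is not a chord tone.
It is approached by step up from B3 and then sustained as the same pitch into the next harmony.
Arriving early and becoming a chord tone when the harmony changes — an anticipation.

C4 is an anticipation.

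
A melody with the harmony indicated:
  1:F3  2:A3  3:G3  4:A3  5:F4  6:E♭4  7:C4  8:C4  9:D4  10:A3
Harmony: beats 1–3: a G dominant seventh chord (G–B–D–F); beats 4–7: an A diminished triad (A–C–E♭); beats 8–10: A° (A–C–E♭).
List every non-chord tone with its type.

A3 (beat 2) — appoggiatura; F4 (beat 5) — appoggiatura; D4 (beat 9) — escape tone.

The harmony at that moment is G dominant seventh chord (G, B, D, F); A3 is not a chord tone.
It is approached by leap up from F3 and left by step down to G3.
Leap in, step out — an appoggiatura.
The harmony at that moment is A diminished triad (A, C, E♭); F4 is not a chord tone.
It is approached by leap up from A3 and left by step down to E♭4.
Leap in, step out — an appoggiatura.
The harmony at that moment is A diminished triad (A, C, E♭); D4 is not a chord tone.
It is approached by step up from C4 and left by leap down to A3.
Step in, leap out — an escape tone.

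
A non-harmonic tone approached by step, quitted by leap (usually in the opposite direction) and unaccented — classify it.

Approach: by step. Departure: by leap. Metric position: weak.
Step in, leap out, from a weak position — an escape tone (échappée). (It is the mirror image of the appoggiatura, which leaps in and steps out on a strong beat.)

Escape tone.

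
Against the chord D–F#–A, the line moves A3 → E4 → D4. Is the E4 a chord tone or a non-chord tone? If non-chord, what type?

The harmony at that moment is D major triad (D, F#, A); E4 is not a chord tone.
It is approached by leap up from A3 and left by step down to D4.
Leap in, step out — an appoggiatura.

Non-chord tone — an appoggiatura.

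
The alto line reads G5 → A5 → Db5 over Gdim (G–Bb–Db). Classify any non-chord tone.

A5 is an escape tone.

The harmony at that moment is G diminished triad (G, Bb, Db); A5 is not a chord tone.
It is approached by step up from G5 and left by leap down to Db5.
Step in, leap out — an escape tone.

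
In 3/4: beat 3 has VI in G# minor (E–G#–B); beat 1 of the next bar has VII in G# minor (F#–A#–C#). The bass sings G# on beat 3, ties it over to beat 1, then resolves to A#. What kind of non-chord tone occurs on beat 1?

Retardation.

The harmony at that moment is F# major triad (F#, A#, C#); G# is not a chord tone.
It is held over (the same pitch as the preceding G#) and left by step up to A#.
Held over from the previous chord and resolving up by step — a retardation.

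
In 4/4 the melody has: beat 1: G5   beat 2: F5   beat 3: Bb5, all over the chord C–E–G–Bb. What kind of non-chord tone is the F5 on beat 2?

Escape tone.

The harmony at that moment is C dominant seventh chord (C, E, G, Bb); F5 is not a chord tone.
It is approached by step down from G5 and left by leap up to Bb5.
Step in, leap out, on a weak beat — an escape tone.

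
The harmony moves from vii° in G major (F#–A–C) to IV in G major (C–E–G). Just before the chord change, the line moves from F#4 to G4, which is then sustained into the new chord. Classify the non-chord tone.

G4 is an anticipation.

The harmony at that moment is F# diminished triad (F#, A, C); G4 is not a chord tone.
It is approached by step up from F#4 and then sustained as the same pitch into the next harmony.
Arriving early and becoming a chord tone when the harmony changes — an anticipation.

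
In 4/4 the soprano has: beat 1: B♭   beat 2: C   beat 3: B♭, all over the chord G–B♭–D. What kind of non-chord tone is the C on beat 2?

Upper neighbor tone.

The harmony at that moment is G minor triad (G, B♭, D); C is not a chord tone.
It is approached by step up from B♭ and left by step down to B♭.
Step away and step back to the same note — a neighbor tone (upper neighbor).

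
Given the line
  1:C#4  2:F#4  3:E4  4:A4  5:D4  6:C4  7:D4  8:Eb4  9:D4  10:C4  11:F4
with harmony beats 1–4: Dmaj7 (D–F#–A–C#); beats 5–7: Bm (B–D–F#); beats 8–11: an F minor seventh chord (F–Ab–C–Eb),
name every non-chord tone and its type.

The harmony at that moment is D major seventh chord (D, F#, A, C#); E4 is not a chord tone.
It is approached by step down from F#4 and left by leap up to A4.
Step in, leap out — an escape tone.
The harmony at that moment is B minor triad (B, D, F#); C4 is not a chord tone.
It is approached by step down from D4 and left by step up to D4.
Step away and step back to the same note — a neighbor tone (lower neighbor).
The harmony at that moment is F minor seventh chord (F, Ab, C, Eb); D4 is not a chord tone.
It is approached by step down from Eb4 and left by step down to C4.
Step in, step out in the same direction — a passing tone.

E4 (beat 3) — escape tone; C4 (beat 6) — neighbor tone; D4 (beat 9) — passing tone.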